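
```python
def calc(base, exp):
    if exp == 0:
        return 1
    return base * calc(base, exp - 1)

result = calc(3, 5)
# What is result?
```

calc(3, 5) = 3 * 3 * 3 * 3 * 3 = 243

Answer: 243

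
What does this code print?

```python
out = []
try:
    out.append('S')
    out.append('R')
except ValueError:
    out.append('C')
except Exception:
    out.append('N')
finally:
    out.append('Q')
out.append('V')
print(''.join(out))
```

Execution trace: 'S' (try body) → 'R' (try body, no exception) → 'Q' (finally) → 'V' (after the try/except). Output: SRQV

Answer: SRQV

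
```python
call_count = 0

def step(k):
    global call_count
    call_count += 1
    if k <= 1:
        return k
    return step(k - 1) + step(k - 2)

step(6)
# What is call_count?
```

Calls(k) = 1 + Calls(k-1) + Calls(k-2); Calls(0)=Calls(1)=1. For k=6 this gives 25.

Answer: 25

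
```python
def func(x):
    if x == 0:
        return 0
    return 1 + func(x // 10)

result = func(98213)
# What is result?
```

Count of digits of 98213: 5

Answer: 5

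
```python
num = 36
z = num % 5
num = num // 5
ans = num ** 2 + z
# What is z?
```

Trace:
`num = 36` → num = 36
`z = num % 5` → z = 1
`num = num // 5` → num = 7
`ans = num ** 2 + z` → ans = 50
So z = 1

Answer: 1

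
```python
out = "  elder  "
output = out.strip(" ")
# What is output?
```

Trace:
`out = "  elder  "` → out = '  elder  '
`output = out.strip(" ")` → output = 'elder'
So output = 'elder'

Answer: 'elder'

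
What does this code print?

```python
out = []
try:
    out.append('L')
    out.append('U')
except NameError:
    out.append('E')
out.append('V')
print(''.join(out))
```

Execution trace: 'L' (try body) → 'U' (try body, no exception) → 'V' (after the try/except). Output: LUV

Answer: LUV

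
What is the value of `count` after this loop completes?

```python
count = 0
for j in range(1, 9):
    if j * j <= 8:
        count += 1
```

Count numbers where j² ≤ 8
`count` takes the values: 0 → 1 → 2

Answer: 2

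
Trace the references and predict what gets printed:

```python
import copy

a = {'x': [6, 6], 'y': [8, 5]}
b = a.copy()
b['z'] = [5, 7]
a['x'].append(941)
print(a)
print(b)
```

Key concept: shallow copy of dict with mutable values.
Step by step:
`a = {'x': [6, 6], 'y': [8, 5]}` → a = {'x': [6, 6], 'y': [8, 5]}
`b = a.copy()` → b = {'x': [6, 6], 'y': [8, 5]}
`b['z'] = [5, 7]` → b = {'x': [6, 6], 'y': [8, 5], 'z': [5, 7]}
`a['x'].append(941)` → a = {'x': [6, 6, 941], 'y': [8, 5]}; b = {'x': [6, 6, 941], 'y': [8, 5], 'z': [5, 7]}
`print(a)` → prints {'x': [6, 6, 941], 'y': [8, 5]}
`print(b)` → prints {'x': [6, 6, 941], 'y': [8, 5], 'z': [5, 7]}

Answer:
{'x': [6, 6, 941], 'y': [8, 5]}
{'x': [6, 6, 941], 'y': [8, 5], 'z': [5, 7]}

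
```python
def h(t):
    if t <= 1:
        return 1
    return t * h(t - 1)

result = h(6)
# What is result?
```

h(6) = 6 * 5 * 4 * 3 * 2 * 1 = 720

Answer: 720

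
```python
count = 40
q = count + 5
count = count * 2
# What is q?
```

Trace:
`count = 40` → count = 40
`q = count + 5` → q = 45
`count = count * 2` → count = 80
So q = 45

Answer: 45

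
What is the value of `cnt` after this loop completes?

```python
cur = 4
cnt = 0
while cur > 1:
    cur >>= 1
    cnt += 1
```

Count right shifts until 1
`cnt` takes the values: 0 → 1 → 2

Answer: 2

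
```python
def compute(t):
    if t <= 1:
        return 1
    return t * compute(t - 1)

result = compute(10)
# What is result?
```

compute(10) = 10 * 9 * 8 * 7 * 6 * 5 * 4 * 3 * 2 * 1 = 3628800

Answer: 3628800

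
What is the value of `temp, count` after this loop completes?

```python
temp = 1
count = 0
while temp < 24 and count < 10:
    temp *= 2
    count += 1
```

Double until >= 24 or 10 iterations
`temp, count` takes the values: (1, 0) → (2, 0) → (2, 1) → (4, 1) → (4, 2) → (8, 2) → (8, 3) → (16, 3) → (16, 4) → (32, 4) → (32, 5)

Answer: 32, 5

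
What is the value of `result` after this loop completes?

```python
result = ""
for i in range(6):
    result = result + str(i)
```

Concatenate digits 0 to 5
`result` takes the values: "" → "0" → "01" → "012" → "0123" → "01234" → "012345"

Answer: "012345"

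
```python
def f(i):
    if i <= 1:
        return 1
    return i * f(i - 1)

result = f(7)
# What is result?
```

f(7) = 7 * 6 * 5 * 4 * 3 * 2 * 1 = 5040

Answer: 5040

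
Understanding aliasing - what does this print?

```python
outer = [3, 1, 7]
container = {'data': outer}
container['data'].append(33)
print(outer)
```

Key concept: dict holds reference to list.
Step by step:
`outer = [3, 1, 7]` → outer = [3, 1, 7]
`container = {'data': outer}` → container = {'data': [3, 1, 7]}
`container['data'].append(33)` → outer = [3, 1, 7, 33]; container = {'data': [3, 1, 7, 33]}
`print(outer)` → prints [3, 1, 7, 33]

Answer: [3, 1, 7, 33]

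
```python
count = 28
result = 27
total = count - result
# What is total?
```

Trace:
`count = 28` → count = 28
`result = 27` → result = 27
`total = count - result` → total = 1
So total = 1

Answer: 1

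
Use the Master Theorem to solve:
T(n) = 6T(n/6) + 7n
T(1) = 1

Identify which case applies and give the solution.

a=6, b=6, f(n)=7n. log_6(6) = 1. Since c=1 = 1, Case 2 applies: T(n) = Θ(n^log_b(a) · log n) = O(n log n).

Answer: O(n log n) - Case 2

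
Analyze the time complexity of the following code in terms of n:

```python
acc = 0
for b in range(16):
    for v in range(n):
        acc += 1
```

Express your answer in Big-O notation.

Each loop level contributes: 1 × n. Multiplying the contributions gives O(n).

Answer: O(n)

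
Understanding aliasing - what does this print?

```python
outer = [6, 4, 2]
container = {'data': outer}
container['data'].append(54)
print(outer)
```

Key concept: dict holds reference to list.
Step by step:
`outer = [6, 4, 2]` → outer = [6, 4, 2]
`container = {'data': outer}` → container = {'data': [6, 4, 2]}
`container['data'].append(54)` → outer = [6, 4, 2, 54]; container = {'data': [6, 4, 2, 54]}
`print(outer)` → prints [6, 4, 2, 54]

Answer: [6, 4, 2, 54]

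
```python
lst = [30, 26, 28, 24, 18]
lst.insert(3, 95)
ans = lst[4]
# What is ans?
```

Trace:
`lst = [30, 26, 28, 24, 18]` → lst = [30, 26, 28, 24, 18]
`lst.insert(3, 95)` → lst = [30, 26, 28, 95, 24, 18]
`ans = lst[4]` → ans = 24
So ans = 24

Answer: 24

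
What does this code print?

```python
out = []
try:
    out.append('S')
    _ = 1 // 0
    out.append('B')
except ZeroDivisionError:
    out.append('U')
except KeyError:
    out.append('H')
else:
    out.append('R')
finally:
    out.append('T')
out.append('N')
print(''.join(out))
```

Execution trace: 'S' (try body) → 'U' (except ZeroDivisionError) → 'T' (finally) → 'N' (after the try/except). Output: SUTN

Answer: SUTN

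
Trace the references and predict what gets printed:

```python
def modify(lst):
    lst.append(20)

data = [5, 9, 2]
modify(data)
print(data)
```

Key concept: function modifies passed list.
Step by step:
`data = [5, 9, 2]` → data = [5, 9, 2]
`modify(data)` → data = [5, 9, 2, 20]
`print(data)` → prints [5, 9, 2, 20]

Answer: [5, 9, 2, 20]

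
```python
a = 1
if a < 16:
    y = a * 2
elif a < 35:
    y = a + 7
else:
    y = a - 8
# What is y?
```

Trace:
`a = 1` → a = 1
`if a < 16: ...` → a < 16 is True → y = 2
So y = 2

Answer: 2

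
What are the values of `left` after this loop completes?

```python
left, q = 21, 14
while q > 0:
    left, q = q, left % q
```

GCD of 21 and 14
`left` takes the values: 21 → 14 → 7

Answer: 7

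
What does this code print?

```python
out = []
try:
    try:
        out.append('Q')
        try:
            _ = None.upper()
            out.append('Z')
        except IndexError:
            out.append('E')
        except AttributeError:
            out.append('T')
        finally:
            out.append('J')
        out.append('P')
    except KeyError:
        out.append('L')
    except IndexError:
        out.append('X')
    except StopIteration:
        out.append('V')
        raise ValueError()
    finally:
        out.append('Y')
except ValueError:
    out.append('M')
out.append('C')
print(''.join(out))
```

Execution trace: 'Q' (try body) → 'T' (inner except AttributeError) → 'J' (inner finally) → 'P' (try body, no exception) → 'Y' (finally) → 'C' (after the try/except). Output: QTJPYC

Answer: QTJPYC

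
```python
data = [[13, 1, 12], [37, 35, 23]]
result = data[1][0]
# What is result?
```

Trace:
`data = [[13, 1, 12], [37, 35, 23]]` → data = [[13, 1, 12], [37, 35, 23]]
`result = data[1][0]` → result = 37
So result = 37

Answer: 37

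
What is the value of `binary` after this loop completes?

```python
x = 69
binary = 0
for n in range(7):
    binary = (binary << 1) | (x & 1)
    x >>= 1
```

Reverse lowest 7 bits of 69
`binary` takes the values: 0 → 1 → 2 → 5 → 10 → 20 → 40 → 81

Answer: 81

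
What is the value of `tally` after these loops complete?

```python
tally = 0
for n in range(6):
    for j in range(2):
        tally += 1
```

6 * 2 = 12
`tally` takes the values: 0 → 1 → 2 → 3 → 4 → 5 → 6 → 7 → 8 → 9 → 10 → 11 → 12

Answer: 12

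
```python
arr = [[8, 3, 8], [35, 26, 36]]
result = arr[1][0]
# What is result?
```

Trace:
`arr = [[8, 3, 8], [35, 26, 36]]` → arr = [[8, 3, 8], [35, 26, 36]]
`result = arr[1][0]` → result = 35
So result = 35

Answer: 35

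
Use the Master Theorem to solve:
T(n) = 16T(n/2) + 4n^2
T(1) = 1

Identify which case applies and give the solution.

a=16, b=2, f(n)=4n^2. log_2(16) = 4. Since c=2 < 4, Case 1 applies: T(n) = Θ(n^log_b(a)) = O(n^4).

Answer: O(n^4) - Case 1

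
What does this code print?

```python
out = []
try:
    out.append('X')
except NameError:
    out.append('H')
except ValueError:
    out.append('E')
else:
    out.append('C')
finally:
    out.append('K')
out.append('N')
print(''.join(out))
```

Execution trace: 'X' (try body, no exception) → 'C' (else) → 'K' (finally) → 'N' (after the try/except). Output: XCKN

Answer: XCKN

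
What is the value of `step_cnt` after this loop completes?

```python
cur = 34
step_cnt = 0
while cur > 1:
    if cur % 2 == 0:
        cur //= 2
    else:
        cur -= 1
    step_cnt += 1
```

Steps to reduce 34 to 1
`step_cnt` takes the values: 0 → 1 → 2 → 3 → 4 → 5 → 6

Answer: 6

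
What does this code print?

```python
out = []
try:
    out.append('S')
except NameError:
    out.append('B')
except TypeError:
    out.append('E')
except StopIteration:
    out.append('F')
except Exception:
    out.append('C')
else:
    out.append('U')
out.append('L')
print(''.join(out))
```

Execution trace: 'S' (try body, no exception) → 'U' (else) → 'L' (after the try/except). Output: SUL

Answer: SUL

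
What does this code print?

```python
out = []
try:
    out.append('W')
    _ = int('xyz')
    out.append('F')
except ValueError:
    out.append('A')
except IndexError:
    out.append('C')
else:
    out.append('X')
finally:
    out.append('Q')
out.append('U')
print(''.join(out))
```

Execution trace: 'W' (try body) → 'A' (except ValueError) → 'Q' (finally) → 'U' (after the try/except). Output: WAQU

Answer: WAQU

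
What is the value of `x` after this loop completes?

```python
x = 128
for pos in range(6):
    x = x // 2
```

Halve 6 times: 128 // 2^6 = 2
`x` takes the values: 128 → 64 → 32 → 16 → 8 → 4 → 2

Answer: 2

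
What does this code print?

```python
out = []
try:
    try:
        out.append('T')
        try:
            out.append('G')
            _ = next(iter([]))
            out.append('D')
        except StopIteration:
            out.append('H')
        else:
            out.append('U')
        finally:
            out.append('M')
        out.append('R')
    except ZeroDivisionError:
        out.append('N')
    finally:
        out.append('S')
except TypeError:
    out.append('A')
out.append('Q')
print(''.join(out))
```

Execution trace: 'T' (try body) → 'G' (inner try body) → 'H' (inner except StopIteration) → 'M' (inner finally) → 'R' (try body, no exception) → 'S' (finally) → 'Q' (after the try/except). Output: TGHMRSQ

Answer: TGHMRSQ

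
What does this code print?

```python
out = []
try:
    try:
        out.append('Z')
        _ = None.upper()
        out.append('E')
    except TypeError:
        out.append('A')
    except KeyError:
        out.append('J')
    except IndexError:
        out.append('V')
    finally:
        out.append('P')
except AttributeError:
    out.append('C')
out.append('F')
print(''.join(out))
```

Execution trace: 'Z' (try body) → 'P' (finally) → 'C' (outer except AttributeError) → 'F' (after the try/except). Output: ZPCF

Answer: ZPCF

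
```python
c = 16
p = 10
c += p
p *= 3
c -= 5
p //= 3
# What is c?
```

Trace:
`c = 16` → c = 16
`p = 10` → p = 10
`c += p` → c = 26
`p *= 3` → p = 30
`c -= 5` → c = 21
`p //= 3` → p = 10
So c = 21

Answer: 21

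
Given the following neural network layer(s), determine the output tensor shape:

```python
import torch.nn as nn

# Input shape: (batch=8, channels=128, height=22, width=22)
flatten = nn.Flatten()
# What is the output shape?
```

Input: (8, 128, 22, 22) -> Output: (8, 61952)

Answer: (8, 61952)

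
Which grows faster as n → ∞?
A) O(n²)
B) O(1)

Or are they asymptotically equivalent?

O(n²) vs O(1): Higher order terms dominate.

Answer: A) O(n²) grows faster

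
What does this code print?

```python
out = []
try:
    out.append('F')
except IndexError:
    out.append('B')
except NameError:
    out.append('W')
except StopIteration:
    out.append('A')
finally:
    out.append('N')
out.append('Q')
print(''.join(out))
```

Execution trace: 'F' (try body, no exception) → 'N' (finally) → 'Q' (after the try/except). Output: FNQ

Answer: FNQ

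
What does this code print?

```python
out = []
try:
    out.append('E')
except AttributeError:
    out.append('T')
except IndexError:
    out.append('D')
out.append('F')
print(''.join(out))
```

Execution trace: 'E' (try body, no exception) → 'F' (after the try/except). Output: EF

Answer: EF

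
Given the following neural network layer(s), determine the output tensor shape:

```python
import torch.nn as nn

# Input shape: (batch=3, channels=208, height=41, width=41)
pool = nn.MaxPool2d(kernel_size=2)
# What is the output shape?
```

Input: (3, 208, 41, 41) -> Output: (3, 208, 20, 20)

Answer: (3, 208, 20, 20)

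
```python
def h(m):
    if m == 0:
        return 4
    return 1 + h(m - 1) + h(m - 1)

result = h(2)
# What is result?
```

h(m) = 1 + 2·h(m-1), h(0)=4. Closed form: (4+1)·2^2 - 1 = 19.

Answer: 19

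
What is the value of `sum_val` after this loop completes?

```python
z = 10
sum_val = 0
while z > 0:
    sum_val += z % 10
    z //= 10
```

Sum digits of 10
`sum_val` takes the values: 0 → 1

Answer: 1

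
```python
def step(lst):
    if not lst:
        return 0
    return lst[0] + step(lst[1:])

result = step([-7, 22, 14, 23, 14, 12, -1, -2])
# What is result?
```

(-7) + 22 + 14 + 23 + 14 + 12 + (-1) + (-2) + 0 = 75

Answer: 75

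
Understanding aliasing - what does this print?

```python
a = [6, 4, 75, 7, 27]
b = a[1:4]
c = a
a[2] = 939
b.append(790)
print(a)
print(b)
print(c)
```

Key concept: slice vs alias.
Step by step:
`a = [6, 4, 75, 7, 27]` → a = [6, 4, 75, 7, 27]
`b = a[1:4]` → b = [4, 75, 7]
`c = a` → c = [6, 4, 75, 7, 27] (same object as a)
`a[2] = 939` → a = [6, 4, 939, 7, 27] (same object as c); c = [6, 4, 939, 7, 27] (same object as a)
`b.append(790)` → b = [4, 75, 7, 790]
`print(a)` → prints [6, 4, 939, 7, 27]
`print(b)` → prints [4, 75, 7, 790]
`print(c)` → prints [6, 4, 939, 7, 27]

Answer:
[6, 4, 939, 7, 27]
[4, 75, 7, 790]
[6, 4, 939, 7, 27]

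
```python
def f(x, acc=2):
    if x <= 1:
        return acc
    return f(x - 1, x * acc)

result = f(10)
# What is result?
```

Accumulator trace (n, acc): (10, 2) -> (9, 20) -> (8, 180) -> (7, 1440) -> (6, 10080) -> (5, 60480) -> (4, 302400) -> (3, 1209600) -> (2, 3628800) -> (1, 7257600) -> return 7257600

Answer: 7257600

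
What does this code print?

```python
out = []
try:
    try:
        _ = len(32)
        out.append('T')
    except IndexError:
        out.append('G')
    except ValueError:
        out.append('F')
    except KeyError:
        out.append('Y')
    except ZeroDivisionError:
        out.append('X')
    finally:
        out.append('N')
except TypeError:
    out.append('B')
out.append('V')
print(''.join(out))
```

Execution trace: 'N' (finally) → 'B' (outer except TypeError) → 'V' (after the try/except). Output: NBV

Answer: NBV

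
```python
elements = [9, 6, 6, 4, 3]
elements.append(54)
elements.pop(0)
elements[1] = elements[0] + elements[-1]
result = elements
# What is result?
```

Trace:
`elements = [9, 6, 6, 4, 3]` → elements = [9, 6, 6, 4, 3]
`elements.append(54)` → elements = [9, 6, 6, 4, 3, 54]
`elements.pop(0)` → elements = [6, 6, 4, 3, 54]
`elements[1] = elements[0] + elements[-1]` → elements = [6, 60, 4, 3, 54]
`result = elements` → result = [6, 60, 4, 3, 54]
So result = [6, 60, 4, 3, 54]

Answer: [6, 60, 4, 3, 54]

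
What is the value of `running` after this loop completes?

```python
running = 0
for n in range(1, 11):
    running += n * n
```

Sum of squares 1² to 10² = 385
`running` takes the values: 0 → 1 → 5 → 14 → 30 → 55 → 91 → 140 → 204 → 285 → 385

Answer: 385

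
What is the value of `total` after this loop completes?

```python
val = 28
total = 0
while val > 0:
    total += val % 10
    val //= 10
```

Sum digits of 28
`total` takes the values: 0 → 8 → 10

Answer: 10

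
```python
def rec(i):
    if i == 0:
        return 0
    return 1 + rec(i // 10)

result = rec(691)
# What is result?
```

Count of digits of 691: 3

Answer: 3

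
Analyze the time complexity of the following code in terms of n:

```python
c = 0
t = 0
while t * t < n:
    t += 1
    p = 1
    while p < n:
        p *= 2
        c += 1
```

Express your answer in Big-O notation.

Each loop level contributes: √n × log n. Multiplying the contributions gives O(√n log n).

Answer: O(√n log n)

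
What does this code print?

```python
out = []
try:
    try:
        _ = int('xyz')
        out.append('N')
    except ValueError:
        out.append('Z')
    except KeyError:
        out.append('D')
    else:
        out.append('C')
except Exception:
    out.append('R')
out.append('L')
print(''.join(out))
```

Execution trace: 'Z' (inner except ValueError) → 'L' (after the try/except). Output: ZL

Answer: ZL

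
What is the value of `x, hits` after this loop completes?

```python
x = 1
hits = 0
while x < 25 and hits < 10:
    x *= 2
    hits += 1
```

Double until >= 25 or 10 iterations
`x, hits` takes the values: (1, 0) → (2, 0) → (2, 1) → (4, 1) → (4, 2) → (8, 2) → (8, 3) → (16, 3) → (16, 4) → (32, 4) → (32, 5)

Answer: 32, 5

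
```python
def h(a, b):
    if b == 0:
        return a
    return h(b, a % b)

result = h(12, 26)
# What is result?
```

h(12, 26) -> h(26, 12) -> h(12, 2) -> h(2, 0) -> 2

Answer: 2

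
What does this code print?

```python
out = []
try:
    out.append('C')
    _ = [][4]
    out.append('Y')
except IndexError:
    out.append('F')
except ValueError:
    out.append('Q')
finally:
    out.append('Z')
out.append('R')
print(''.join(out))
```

Execution trace: 'C' (try body) → 'F' (except IndexError) → 'Z' (finally) → 'R' (after the try/except). Output: CFZR

Answer: CFZR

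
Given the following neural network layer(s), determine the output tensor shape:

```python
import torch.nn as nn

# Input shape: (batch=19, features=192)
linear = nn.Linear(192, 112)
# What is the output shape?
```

Input: (19, 192) -> Output: (19, 112)

Answer: (19, 112)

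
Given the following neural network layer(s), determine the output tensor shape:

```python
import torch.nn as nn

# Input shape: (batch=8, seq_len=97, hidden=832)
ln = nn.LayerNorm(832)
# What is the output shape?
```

Input: (8, 97, 832) -> Output: (8, 97, 832)

Answer: (8, 97, 832)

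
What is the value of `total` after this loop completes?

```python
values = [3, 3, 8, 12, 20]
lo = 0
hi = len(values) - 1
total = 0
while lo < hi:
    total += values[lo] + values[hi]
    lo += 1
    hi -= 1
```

Sum of pairs from ends
`total` takes the values: 0 → 23 → 38

Answer: 38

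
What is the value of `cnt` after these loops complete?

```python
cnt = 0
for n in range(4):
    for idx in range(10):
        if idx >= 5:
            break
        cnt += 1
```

Inner breaks at 5, outer runs 4 times
`cnt` takes the values: 0 → 1 → 2 → 3 → 4 → 5 → 6 → 7 → 8 → 9 → 10 → 11 → 12 → 13 → 14 → 15 → 16 → 17 → 18 → 19 → 20

Answer: 20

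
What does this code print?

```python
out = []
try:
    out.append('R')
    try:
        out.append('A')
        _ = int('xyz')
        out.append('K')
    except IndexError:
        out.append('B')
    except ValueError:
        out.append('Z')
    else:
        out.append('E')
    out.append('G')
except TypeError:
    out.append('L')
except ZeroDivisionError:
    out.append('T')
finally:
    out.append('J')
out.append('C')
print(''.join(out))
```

Execution trace: 'R' (try body) → 'A' (inner try body) → 'Z' (inner except ValueError) → 'G' (try body, no exception) → 'J' (finally) → 'C' (after the try/except). Output: RAZGJC

Answer: RAZGJC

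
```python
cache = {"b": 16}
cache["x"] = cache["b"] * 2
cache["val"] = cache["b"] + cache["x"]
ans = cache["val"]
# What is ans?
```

Trace:
`cache = {"b": 16}` → cache = {'b': 16}
`cache["x"] = cache["b"] * 2` → cache = {'b': 16, 'x': 32}
`cache["val"] = cache["b"] + cache["x"]` → cache = {'b': 16, 'x': 32, 'val': 48}
`ans = cache["val"]` → ans = 48
So ans = 48

Answer: 48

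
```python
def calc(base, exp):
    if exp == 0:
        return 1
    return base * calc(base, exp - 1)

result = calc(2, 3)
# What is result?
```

calc(2, 3) = 2 * 2 * 2 = 8

Answer: 8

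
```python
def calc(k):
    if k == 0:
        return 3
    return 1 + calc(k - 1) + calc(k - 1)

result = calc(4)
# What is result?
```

calc(k) = 1 + 2·calc(k-1), calc(0)=3. Closed form: (3+1)·2^4 - 1 = 63.

Answer: 63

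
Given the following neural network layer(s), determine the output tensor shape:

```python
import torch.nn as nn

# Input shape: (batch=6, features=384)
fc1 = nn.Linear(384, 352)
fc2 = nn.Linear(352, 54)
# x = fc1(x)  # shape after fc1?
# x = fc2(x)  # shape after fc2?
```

Input: (6, 384) -> after fc1: (6, 352) -> Output: (6, 54)

Answer: (6, 54)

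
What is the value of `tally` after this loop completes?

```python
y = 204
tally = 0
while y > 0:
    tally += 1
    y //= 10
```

Count digits by repeated division by 10
`tally` takes the values: 0 → 1 → 2 → 3

Answer: 3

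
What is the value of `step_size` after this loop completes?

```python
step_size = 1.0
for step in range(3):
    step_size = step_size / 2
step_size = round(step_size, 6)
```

Halving LR 3 times: 1 / 2^3
`step_size` takes the values: 1.0 → 0.5 → 0.25 → 0.125

Answer: 0.125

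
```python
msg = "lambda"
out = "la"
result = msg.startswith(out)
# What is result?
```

Trace:
`msg = "lambda"` → msg = 'lambda'
`out = "la"` → out = 'la'
`result = msg.startswith(out)` → result = True
So result = True

Answer: True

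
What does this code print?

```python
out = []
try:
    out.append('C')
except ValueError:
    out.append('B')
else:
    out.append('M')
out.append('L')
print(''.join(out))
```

Execution trace: 'C' (try body, no exception) → 'M' (else) → 'L' (after the try/except). Output: CML

Answer: CML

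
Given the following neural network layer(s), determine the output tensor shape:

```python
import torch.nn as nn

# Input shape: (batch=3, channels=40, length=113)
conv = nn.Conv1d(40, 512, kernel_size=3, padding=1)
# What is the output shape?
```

Input: (3, 40, 113) -> Output: (3, 512, 113)

Answer: (3, 512, 113)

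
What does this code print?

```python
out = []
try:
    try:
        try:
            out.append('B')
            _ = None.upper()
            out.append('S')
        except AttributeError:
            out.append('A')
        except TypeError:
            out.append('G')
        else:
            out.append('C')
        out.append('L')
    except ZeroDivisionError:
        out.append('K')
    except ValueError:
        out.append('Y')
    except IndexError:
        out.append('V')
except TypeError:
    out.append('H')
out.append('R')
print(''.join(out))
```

Execution trace: 'B' (inner try body) → 'A' (inner except AttributeError) → 'L' (try body, no exception) → 'R' (after the try/except). Output: BALR

Answer: BALR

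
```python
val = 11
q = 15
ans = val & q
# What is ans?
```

Trace:
`val = 11` → val = 11
`q = 15` → q = 15
`ans = val & q` → ans = 11
So ans = 11

Answer: 11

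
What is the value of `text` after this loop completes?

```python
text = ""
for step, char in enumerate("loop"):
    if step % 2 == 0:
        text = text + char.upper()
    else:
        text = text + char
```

Uppercase even positions in 'loop'
`text` takes the values: "" → "L" → "Lo" → "LoO" → "LoOp"

Answer: "LoOp"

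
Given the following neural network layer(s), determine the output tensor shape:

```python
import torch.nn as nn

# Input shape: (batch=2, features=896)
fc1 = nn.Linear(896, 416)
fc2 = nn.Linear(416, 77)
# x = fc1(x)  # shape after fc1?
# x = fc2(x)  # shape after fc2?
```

Input: (2, 896) -> after fc1: (2, 416) -> Output: (2, 77)

Answer: (2, 77)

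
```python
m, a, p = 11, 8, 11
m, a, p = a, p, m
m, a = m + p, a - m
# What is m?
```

Trace:
`m, a, p = 11, 8, 11` → m = 11; a = 8; p = 11
`m, a, p = a, p, m` → m = 8; a = 11; p = 11
`m, a = m + p, a - m` → m = 19; a = 3
So m = 19

Answer: 19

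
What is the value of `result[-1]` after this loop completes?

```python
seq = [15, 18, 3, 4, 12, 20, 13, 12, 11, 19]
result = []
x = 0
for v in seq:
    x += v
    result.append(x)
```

Cumulative sum ends at 127
`result` takes the values: [] → [15] → [15, 33] → [15, 33, 36] → [15, 33, 36, 40] → [15, 33, 36, 40, 52] → [15, 33, 36, 40, 52, 72] → [15, 33, 36, 40, 52, 72, 85] → [15, 33, 36, 40, 52, 72, 85, 97] → [15, 33, 36, 40, 52, 72, 85, 97, 108] → [15, 33, 36, 40, 52, 72, 85, 97, 108, 127]
So `result[-1]` = 127

Answer: 127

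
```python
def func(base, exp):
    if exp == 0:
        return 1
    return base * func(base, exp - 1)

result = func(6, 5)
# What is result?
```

func(6, 5) = 6 * 6 * 6 * 6 * 6 = 7776

Answer: 7776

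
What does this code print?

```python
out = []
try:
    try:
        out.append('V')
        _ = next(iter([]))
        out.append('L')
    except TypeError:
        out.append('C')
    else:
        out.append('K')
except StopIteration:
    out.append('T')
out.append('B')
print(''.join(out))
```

Execution trace: 'V' (try body) → 'T' (outer except StopIteration) → 'B' (after the try/except). Output: VTB

Answer: VTB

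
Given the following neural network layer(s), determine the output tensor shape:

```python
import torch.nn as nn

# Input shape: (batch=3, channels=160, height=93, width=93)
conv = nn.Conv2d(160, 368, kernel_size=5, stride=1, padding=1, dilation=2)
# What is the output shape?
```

Input: (3, 160, 93, 93) -> Output: (3, 368, 87, 87)

Answer: (3, 368, 87, 87)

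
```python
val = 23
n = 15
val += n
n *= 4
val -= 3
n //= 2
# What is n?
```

Trace:
`val = 23` → val = 23
`n = 15` → n = 15
`val += n` → val = 38
`n *= 4` → n = 60
`val -= 3` → val = 35
`n //= 2` → n = 30
So n = 30

Answer: 30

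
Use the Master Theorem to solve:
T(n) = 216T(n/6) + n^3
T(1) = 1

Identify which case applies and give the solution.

a=216, b=6, f(n)=n^3. log_6(216) = 3. Since c=3 = 3, Case 2 applies: T(n) = Θ(n^log_b(a) · log n) = O(n^3 log n).

Answer: O(n^3 log n) - Case 2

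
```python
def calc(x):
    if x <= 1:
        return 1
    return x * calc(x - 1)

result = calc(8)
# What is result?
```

calc(8) = 8 * 7 * 6 * 5 * 4 * 3 * 2 * 1 = 40320

Answer: 40320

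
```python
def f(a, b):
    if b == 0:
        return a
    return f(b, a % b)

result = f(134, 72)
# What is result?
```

f(134, 72) -> f(72, 62) -> f(62, 10) -> f(10, 2) -> f(2, 0) -> 2

Answer: 2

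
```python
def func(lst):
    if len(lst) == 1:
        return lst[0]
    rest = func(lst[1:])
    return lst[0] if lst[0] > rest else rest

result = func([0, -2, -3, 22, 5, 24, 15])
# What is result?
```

Recursive max over [0, -2, -3, 22, 5, 24, 15] = 24

Answer: 24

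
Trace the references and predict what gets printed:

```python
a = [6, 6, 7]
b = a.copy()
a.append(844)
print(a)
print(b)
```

Key concept: list.copy() creates independent copy.
Step by step:
`a = [6, 6, 7]` → a = [6, 6, 7]
`b = a.copy()` → b = [6, 6, 7]
`a.append(844)` → a = [6, 6, 7, 844]
`print(a)` → prints [6, 6, 7, 844]
`print(b)` → prints [6, 6, 7]

Answer:
[6, 6, 7, 844]
[6, 6, 7]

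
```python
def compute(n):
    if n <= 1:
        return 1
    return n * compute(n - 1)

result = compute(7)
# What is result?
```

compute(7) = 7 * 6 * 5 * 4 * 3 * 2 * 1 = 5040

Answer: 5040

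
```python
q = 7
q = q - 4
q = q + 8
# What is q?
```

Trace:
`q = 7` → q = 7
`q = q - 4` → q = 3
`q = q + 8` → q = 11
So q = 11

Answer: 11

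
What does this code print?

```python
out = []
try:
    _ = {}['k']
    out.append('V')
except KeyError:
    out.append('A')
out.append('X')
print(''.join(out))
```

Execution trace: 'A' (except KeyError) → 'X' (after the try/except). Output: AX

Answer: AX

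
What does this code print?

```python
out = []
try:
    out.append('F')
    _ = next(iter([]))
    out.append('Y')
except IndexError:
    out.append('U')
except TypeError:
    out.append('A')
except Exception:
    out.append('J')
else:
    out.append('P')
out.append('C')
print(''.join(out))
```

Execution trace: 'F' (try body) → 'J' (except Exception) → 'C' (after the try/except). Output: FJC

Answer: FJC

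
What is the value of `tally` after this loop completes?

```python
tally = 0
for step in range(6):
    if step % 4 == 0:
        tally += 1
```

Count numbers divisible by 4 in range(6)
`tally` takes the values: 0 → 1 → 2

Answer: 2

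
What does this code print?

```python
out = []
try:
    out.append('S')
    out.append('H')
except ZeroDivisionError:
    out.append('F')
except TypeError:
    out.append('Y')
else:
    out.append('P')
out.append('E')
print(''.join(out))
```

Execution trace: 'S' (try body) → 'H' (try body, no exception) → 'P' (else) → 'E' (after the try/except). Output: SHPE

Answer: SHPE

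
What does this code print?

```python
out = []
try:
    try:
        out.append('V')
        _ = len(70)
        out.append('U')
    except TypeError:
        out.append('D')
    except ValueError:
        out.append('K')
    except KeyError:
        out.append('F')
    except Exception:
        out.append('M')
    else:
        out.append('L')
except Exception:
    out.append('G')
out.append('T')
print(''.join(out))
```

Execution trace: 'V' (inner try body) → 'D' (inner except TypeError) → 'T' (after the try/except). Output: VDT

Answer: VDT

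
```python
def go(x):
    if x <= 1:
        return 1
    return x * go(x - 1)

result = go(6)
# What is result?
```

go(6) = 6 * 5 * 4 * 3 * 2 * 1 = 720

Answer: 720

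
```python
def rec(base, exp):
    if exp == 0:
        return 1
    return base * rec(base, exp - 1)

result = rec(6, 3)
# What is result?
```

rec(6, 3) = 6 * 6 * 6 = 216

Answer: 216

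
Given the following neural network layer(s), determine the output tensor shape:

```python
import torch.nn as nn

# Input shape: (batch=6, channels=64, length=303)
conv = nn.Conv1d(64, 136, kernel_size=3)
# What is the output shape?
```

Input: (6, 64, 303) -> Output: (6, 136, 301)

Answer: (6, 136, 301)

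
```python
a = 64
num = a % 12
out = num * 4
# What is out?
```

Trace:
`a = 64` → a = 64
`num = a % 12` → num = 4
`out = num * 4` → out = 16
So out = 16

Answer: 16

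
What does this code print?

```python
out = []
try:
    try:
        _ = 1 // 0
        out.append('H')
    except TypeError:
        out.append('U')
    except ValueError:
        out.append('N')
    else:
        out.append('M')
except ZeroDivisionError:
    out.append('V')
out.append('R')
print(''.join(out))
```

Execution trace: 'V' (outer except ZeroDivisionError) → 'R' (after the try/except). Output: VR

Answer: VR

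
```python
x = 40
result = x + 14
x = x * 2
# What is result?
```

Trace:
`x = 40` → x = 40
`result = x + 14` → result = 54
`x = x * 2` → x = 80
So result = 54

Answer: 54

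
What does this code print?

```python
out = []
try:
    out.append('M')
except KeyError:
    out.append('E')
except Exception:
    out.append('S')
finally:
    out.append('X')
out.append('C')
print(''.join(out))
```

Execution trace: 'M' (try body, no exception) → 'X' (finally) → 'C' (after the try/except). Output: MXC

Answer: MXC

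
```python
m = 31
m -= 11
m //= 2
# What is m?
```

Trace:
`m = 31` → m = 31
`m -= 11` → m = 20
`m //= 2` → m = 10
So m = 10

Answer: 10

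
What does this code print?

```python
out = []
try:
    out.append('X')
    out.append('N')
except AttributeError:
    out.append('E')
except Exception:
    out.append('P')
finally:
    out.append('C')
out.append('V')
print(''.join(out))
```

Execution trace: 'X' (try body) → 'N' (try body, no exception) → 'C' (finally) → 'V' (after the try/except). Output: XNCV

Answer: XNCV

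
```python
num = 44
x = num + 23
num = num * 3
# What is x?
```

Trace:
`num = 44` → num = 44
`x = num + 23` → x = 67
`num = num * 3` → num = 132
So x = 67

Answer: 67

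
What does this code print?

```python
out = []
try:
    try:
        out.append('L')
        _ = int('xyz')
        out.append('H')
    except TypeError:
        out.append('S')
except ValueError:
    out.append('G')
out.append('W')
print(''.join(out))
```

Execution trace: 'L' (try body) → 'G' (outer except ValueError) → 'W' (after the try/except). Output: LGW

Answer: LGW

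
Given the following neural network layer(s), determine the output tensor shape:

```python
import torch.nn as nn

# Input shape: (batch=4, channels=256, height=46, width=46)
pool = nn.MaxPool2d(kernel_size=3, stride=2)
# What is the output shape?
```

Input: (4, 256, 46, 46) -> Output: (4, 256, 22, 22)

Answer: (4, 256, 22, 22)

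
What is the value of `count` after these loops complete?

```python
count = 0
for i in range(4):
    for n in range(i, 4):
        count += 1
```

Upper triangle: 4 + 3 + ... + 1
`count` takes the values: 0 → 1 → 2 → 3 → 4 → 5 → 6 → 7 → 8 → 9 → 10

Answer: 10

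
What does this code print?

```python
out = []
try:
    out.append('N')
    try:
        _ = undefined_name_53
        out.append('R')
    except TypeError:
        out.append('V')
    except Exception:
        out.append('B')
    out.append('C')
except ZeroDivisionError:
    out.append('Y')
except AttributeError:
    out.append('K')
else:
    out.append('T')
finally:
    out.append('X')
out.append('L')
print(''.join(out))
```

Execution trace: 'N' (try body) → 'B' (inner except Exception) → 'C' (try body, no exception) → 'T' (else) → 'X' (finally) → 'L' (after the try/except). Output: NBCTXL

Answer: NBCTXL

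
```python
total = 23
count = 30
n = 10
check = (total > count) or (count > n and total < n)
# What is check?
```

Trace:
`total = 23` → total = 23
`count = 30` → count = 30
`n = 10` → n = 10
`check = (total > count) or (count > n and total < n)` → check = False
So check = False

Answer: False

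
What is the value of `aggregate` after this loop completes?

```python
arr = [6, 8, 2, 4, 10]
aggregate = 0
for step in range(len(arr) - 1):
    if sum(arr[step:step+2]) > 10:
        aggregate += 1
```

Count windows with sum > 10
`aggregate` takes the values: 0 → 1 → 2

Answer: 2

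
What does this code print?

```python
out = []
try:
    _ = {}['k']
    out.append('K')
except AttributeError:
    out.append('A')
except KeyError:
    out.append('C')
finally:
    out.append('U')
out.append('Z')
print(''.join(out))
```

Execution trace: 'C' (except KeyError) → 'U' (finally) → 'Z' (after the try/except). Output: CUZ

Answer: CUZ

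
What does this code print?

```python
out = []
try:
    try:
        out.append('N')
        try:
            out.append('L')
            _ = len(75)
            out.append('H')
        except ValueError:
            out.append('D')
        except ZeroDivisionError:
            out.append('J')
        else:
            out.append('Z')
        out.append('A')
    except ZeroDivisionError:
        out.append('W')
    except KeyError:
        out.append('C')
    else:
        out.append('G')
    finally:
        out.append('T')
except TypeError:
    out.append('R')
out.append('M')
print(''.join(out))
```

Execution trace: 'N' (try body) → 'L' (inner try body) → 'T' (finally) → 'R' (outer except TypeError) → 'M' (after the try/except). Output: NLTRM

Answer: NLTRM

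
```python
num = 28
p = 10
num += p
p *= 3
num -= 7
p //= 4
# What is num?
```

Trace:
`num = 28` → num = 28
`p = 10` → p = 10
`num += p` → num = 38
`p *= 3` → p = 30
`num -= 7` → num = 31
`p //= 4` → p = 7
So num = 31

Answer: 31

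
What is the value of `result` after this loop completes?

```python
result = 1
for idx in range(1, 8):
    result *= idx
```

7! = 5040
`result` takes the values: 1 → 2 → 6 → 24 → 120 → 720 → 5040

Answer: 5040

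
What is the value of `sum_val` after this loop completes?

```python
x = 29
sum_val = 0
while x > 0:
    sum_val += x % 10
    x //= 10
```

Sum digits of 29
`sum_val` takes the values: 0 → 9 → 11

Answer: 11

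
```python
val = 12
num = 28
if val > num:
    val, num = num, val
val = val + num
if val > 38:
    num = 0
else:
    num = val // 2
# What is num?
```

Trace:
`val = 12` → val = 12
`num = 28` → num = 28
`if val > num: ...` → val > num is False → no variable changes
`val = val + num` → val = 40
`if val > 38: ...` → val > 38 is True → num = 0
So num = 0

Answer: 0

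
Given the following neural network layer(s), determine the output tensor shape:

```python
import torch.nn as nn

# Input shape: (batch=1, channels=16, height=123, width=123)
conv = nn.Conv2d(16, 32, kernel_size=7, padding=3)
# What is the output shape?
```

Input: (1, 16, 123, 123) -> Output: (1, 32, 123, 123)

Answer: (1, 32, 123, 123)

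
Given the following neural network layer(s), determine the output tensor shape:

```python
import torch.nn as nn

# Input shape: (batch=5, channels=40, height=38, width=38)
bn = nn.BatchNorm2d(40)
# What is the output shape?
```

Input: (5, 40, 38, 38) -> Output: (5, 40, 38, 38)

Answer: (5, 40, 38, 38)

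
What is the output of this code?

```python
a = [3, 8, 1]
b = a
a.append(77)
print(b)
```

Key concept: basic list aliasing.
Step by step:
`a = [3, 8, 1]` → a = [3, 8, 1]
`b = a` → b = [3, 8, 1] (same object as a)
`a.append(77)` → a = [3, 8, 1, 77] (same object as b); b = [3, 8, 1, 77] (same object as a)
`print(b)` → prints [3, 8, 1, 77]

Answer: [3, 8, 1, 77]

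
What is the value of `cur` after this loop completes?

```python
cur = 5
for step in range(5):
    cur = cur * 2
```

Multiply by 2, 5 times: 5 * 2^5 = 160
`cur` takes the values: 5 → 10 → 20 → 40 → 80 → 160

Answer: 160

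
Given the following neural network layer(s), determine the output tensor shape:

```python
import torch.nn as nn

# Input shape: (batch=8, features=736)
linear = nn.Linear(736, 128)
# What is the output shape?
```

Input: (8, 736) -> Output: (8, 128)

Answer: (8, 128)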